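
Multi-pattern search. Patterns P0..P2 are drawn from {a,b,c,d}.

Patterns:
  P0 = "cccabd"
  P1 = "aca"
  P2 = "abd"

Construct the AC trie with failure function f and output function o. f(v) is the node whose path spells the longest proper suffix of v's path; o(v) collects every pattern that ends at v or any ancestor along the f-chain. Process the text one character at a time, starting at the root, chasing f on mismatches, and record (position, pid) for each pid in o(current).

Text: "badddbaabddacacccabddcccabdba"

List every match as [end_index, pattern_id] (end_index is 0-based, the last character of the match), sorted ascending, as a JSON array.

Build:
Trie (insert patterns):
  n0 'ε': a→7 c→1
  n1 'c': c→2
  n2 'cc': c→3
  n3 'ccc': a→4
  n4 'ccca': b→5
  n5 'cccab': d→6
  n6 'cccabd': ·  [P0 ends]
  n7 'a': b→10 c→8
  n8 'ac': a→9
  n9 'aca': ·  [P1 ends]
  n10 'ab': d→11
  n11 'abd': ·  [P2 ends]

BFS fail/out derivation:
  n1('c'): parent n0 fail=0; on 'c' 0 → fail=0;  out ∅∪∅=∅
  n7('a'): parent n0 fail=0; on 'a' 0 → fail=0;  out ∅∪∅=∅
  n2('cc'): parent n1 fail=0; on 'c' 0 → fail=1;  out ∅∪∅=∅
  n8('ac'): parent n7 fail=0; on 'c' 0 → fail=1;  out ∅∪∅=∅
  n10('ab'): parent n7 fail=0; on 'b' 0 → fail=0;  out ∅∪∅=∅
  n3('ccc'): parent n2 fail=1; on 'c' 1 → fail=2;  out ∅∪∅=∅
  n9('aca'): parent n8 fail=1; on 'a' 1→0 → fail=7;  out {1}∪∅={1}
  n11('abd'): parent n10 fail=0; on 'd' 0 → fail=0;  out {2}∪∅={2}
  n4('ccca'): parent n3 fail=2; on 'a' 2→1→0 → fail=7;  out ∅∪∅=∅
  n5('cccab'): parent n4 fail=7; on 'b' 7 → fail=10;  out ∅∪∅=∅
  n6('cccabd'): parent n5 fail=10; on 'd' 10 → fail=11;  out {0}∪{2}={0,2}

Scan:
pos 0 'b': at 0
pos 1 'a': at 7
pos 2 'd': at 0 ·f
pos 3 'd': at 0
pos 4 'd': at 0
pos 5 'b': at 0
pos 6 'a': at 7
pos 7 'a': at 7 ·f
pos 8 'b': at 10
pos 9 'd': at 11  → match P2@[7:9]
pos 10 'd': at 0 ·f
pos 11 'a': at 7
pos 12 'c': at 8
pos 13 'a': at 9  → match P1@[11:13]
pos 14 'c': at 8 ·f
pos 15 'c': at 2 ·f
pos 16 'c': at 3
pos 17 'a': at 4
pos 18 'b': at 5
pos 19 'd': at 6  → match P0@[14:19],P2@[17:19]
pos 20 'd': at 0 ·f
pos 21 'c': at 1
pos 22 'c': at 2
pos 23 'c': at 3
pos 24 'a': at 4
pos 25 'b': at 5
pos 26 'd': at 6  → match P0@[21:26],P2@[24:26]
pos 27 'b': at 0 ·f
pos 28 'a': at 7

Matches: [[9,2],[13,1],[19,0],[19,2],[26,0],[26,2]]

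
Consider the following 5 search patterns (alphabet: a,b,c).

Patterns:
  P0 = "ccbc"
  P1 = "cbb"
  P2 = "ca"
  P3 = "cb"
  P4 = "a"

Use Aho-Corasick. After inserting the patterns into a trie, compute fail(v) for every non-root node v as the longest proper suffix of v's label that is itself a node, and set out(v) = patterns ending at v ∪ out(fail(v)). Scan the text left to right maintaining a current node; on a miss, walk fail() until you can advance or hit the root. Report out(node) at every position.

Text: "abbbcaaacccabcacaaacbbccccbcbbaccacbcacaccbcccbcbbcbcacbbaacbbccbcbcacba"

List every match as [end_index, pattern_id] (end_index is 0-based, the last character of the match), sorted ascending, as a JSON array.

Build:
Trie nodes:
  n0 'ε': a→8 c→1
  n1 'c': a→7 b→5 c→2
  n2 'cc': b→3
  n3 'ccb': c→4
  n4 'ccbc': ·  [P0 ends]
  n5 'cb': b→6  [P3 ends]
  n6 'cbb': ·  [P1 ends]
  n7 'ca': ·  [P2 ends]
  n8 'a': ·  [P4 ends]

Failure links (BFS by depth):
  n1('c'): parent n0 fail=0; on 'c' 0 → fail=0;  out ∅∪∅=∅
  n8('a'): parent n0 fail=0; on 'a' 0 → fail=0;  out {4}∪∅={4}
  n2('cc'): parent n1 fail=0; on 'c' 0 → fail=1;  out ∅∪∅=∅
  n5('cb'): parent n1 fail=0; on 'b' 0 → fail=0;  out {3}∪∅={3}
  n7('ca'): parent n1 fail=0; on 'a' 0 → fail=8;  out {2}∪{4}={2,4}
  n3('ccb'): parent n2 fail=1; on 'b' 1 → fail=5;  out ∅∪{3}={3}
  n6('cbb'): parent n5 fail=0; on 'b' 0 → fail=0;  out {1}∪∅={1}
  n4('ccbc'): parent n3 fail=5; on 'c' 5→0 → fail=1;  out {0}∪∅={0}

Scan:
[0] read 'a'  n0⇒n8  → match P4@[0:0]
[1] read 'b'  n8⇒n0 (via fail)
[2] read 'b'  n0⇒n0
[3] read 'b'  n0⇒n0
[4] read 'c'  n0⇒n1
[5] read 'a'  n1⇒n7  → match P2@[4:5],P4@[5:5]
[6] read 'a'  n7⇒n8 (via fail)  → match P4@[6:6]
[7] read 'a'  n8⇒n8 (via fail)  → match P4@[7:7]
[8] read 'c'  n8⇒n1 (via fail)
[9] read 'c'  n1⇒n2
[10] read 'c'  n2⇒n2 (via fail)
[11] read 'a'  n2⇒n7 (via fail)  → match P2@[10:11],P4@[11:11]
[12] read 'b'  n7⇒n0 (via fail)
[13] read 'c'  n0⇒n1
[14] read 'a'  n1⇒n7  → match P2@[13:14],P4@[14:14]
[15] read 'c'  n7⇒n1 (via fail)
[16] read 'a'  n1⇒n7  → match P2@[15:16],P4@[16:16]
[17] read 'a'  n7⇒n8 (via fail)  → match P4@[17:17]
[18] read 'a'  n8⇒n8 (via fail)  → match P4@[18:18]
[19] read 'c'  n8⇒n1 (via fail)
[20] read 'b'  n1⇒n5  → match P3@[19:20]
[21] read 'b'  n5⇒n6  → match P1@[19:21]
[22] read 'c'  n6⇒n1 (via fail)
[23] read 'c'  n1⇒n2
[24] read 'c'  n2⇒n2 (via fail)
[25] read 'c'  n2⇒n2 (via fail)
[26] read 'b'  n2⇒n3  → match P3@[25:26]
[27] read 'c'  n3⇒n4  → match P0@[24:27]
[28] read 'b'  n4⇒n5 (via fail)  → match P3@[27:28]
[29] read 'b'  n5⇒n6  → match P1@[27:29]
[30] read 'a'  n6⇒n8 (via fail)  → match P4@[30:30]
[31] read 'c'  n8⇒n1 (via fail)
[32] read 'c'  n1⇒n2
[33] read 'a'  n2⇒n7 (via fail)  → match P2@[32:33],P4@[33:33]
[34] read 'c'  n7⇒n1 (via fail)
[35] read 'b'  n1⇒n5  → match P3@[34:35]
[36] read 'c'  n5⇒n1 (via fail)
[37] read 'a'  n1⇒n7  → match P2@[36:37],P4@[37:37]
[38] read 'c'  n7⇒n1 (via fail)
[39] read 'a'  n1⇒n7  → match P2@[38:39],P4@[39:39]
[40] read 'c'  n7⇒n1 (via fail)
[41] read 'c'  n1⇒n2
[42] read 'b'  n2⇒n3  → match P3@[41:42]
[43] read 'c'  n3⇒n4  → match P0@[40:43]
[44] read 'c'  n4⇒n2 (via fail)
[45] read 'c'  n2⇒n2 (via fail)
[46] read 'b'  n2⇒n3  → match P3@[45:46]
[47] read 'c'  n3⇒n4  → match P0@[44:47]
[48] read 'b'  n4⇒n5 (via fail)  → match P3@[47:48]
[49] read 'b'  n5⇒n6  → match P1@[47:49]
[50] read 'c'  n6⇒n1 (via fail)
[51] read 'b'  n1⇒n5  → match P3@[50:51]
[52] read 'c'  n5⇒n1 (via fail)
[53] read 'a'  n1⇒n7  → match P2@[52:53],P4@[53:53]
[54] read 'c'  n7⇒n1 (via fail)
[55] read 'b'  n1⇒n5  → match P3@[54:55]
[56] read 'b'  n5⇒n6  → match P1@[54:56]
[57] read 'a'  n6⇒n8 (via fail)  → match P4@[57:57]
[58] read 'a'  n8⇒n8 (via fail)  → match P4@[58:58]
[59] read 'c'  n8⇒n1 (via fail)
[60] read 'b'  n1⇒n5  → match P3@[59:60]
[61] read 'b'  n5⇒n6  → match P1@[59:61]
[62] read 'c'  n6⇒n1 (via fail)
[63] read 'c'  n1⇒n2
[64] read 'b'  n2⇒n3  → match P3@[63:64]
[65] read 'c'  n3⇒n4  → match P0@[62:65]
[66] read 'b'  n4⇒n5 (via fail)  → match P3@[65:66]
[67] read 'c'  n5⇒n1 (via fail)
[68] read 'a'  n1⇒n7  → match P2@[67:68],P4@[68:68]
[69] read 'c'  n7⇒n1 (via fail)
[70] read 'b'  n1⇒n5  → match P3@[69:70]
[71] read 'a'  n5⇒n8 (via fail)  → match P4@[71:71]

Matches: [[0,4],[5,2],[5,4],[6,4],[7,4],[11,2],[11,4],[14,2],[14,4],[16,2],[16,4],[17,4],[18,4],[20,3],[21,1],[26,3],[27,0],[28,3],[29,1],[30,4],[33,2],[33,4],[35,3],[37,2],[37,4],[39,2],[39,4],[42,3],[43,0],[46,3],[47,0],[48,3],[49,1],[51,3],[53,2],[53,4],[55,3],[56,1],[57,4],[58,4],[60,3],[61,1],[64,3],[65,0],[66,3],[68,2],[68,4],[70,3],[71,4]]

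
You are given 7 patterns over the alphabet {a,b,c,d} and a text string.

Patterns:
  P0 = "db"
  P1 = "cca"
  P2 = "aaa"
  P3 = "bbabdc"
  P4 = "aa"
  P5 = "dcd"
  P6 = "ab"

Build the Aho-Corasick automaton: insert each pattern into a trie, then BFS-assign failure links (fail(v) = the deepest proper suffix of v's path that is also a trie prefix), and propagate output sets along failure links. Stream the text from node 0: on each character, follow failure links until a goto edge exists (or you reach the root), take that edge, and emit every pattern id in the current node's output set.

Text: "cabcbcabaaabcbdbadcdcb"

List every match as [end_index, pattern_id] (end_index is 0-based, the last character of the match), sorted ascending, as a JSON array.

Construct AC machine:
Trie (insert patterns):
  0='ε' goto a→6 b→9 c→3 d→1
  1='d' goto b→2 c→15
  2='db' goto ·  ←P0
  3='c' goto c→4
  4='cc' goto a→5
  5='cca' goto ·  ←P1
  6='a' goto a→7 b→17
  7='aa' goto a→8  ←P4
  8='aaa' goto ·  ←P2
  9='b' goto b→10
  10='bb' goto a→11
  11='bba' goto b→12
  12='bbab' goto d→13
  13='bbabd' goto c→14
  14='bbabdc' goto ·  ←P3
  15='dc' goto d→16
  16='dcd' goto ·  ←P5
  17='ab' goto ·  ←P6

Failure links (BFS by depth):
  fail(1) 'd': from fail(0)=0 chase 'd': 0 ⇒ 0;  out=∅∪out(0)=∅
  fail(3) 'c': from fail(0)=0 chase 'c': 0 ⇒ 0;  out=∅∪out(0)=∅
  fail(6) 'a': from fail(0)=0 chase 'a': 0 ⇒ 0;  out=∅∪out(0)=∅
  fail(9) 'b': from fail(0)=0 chase 'b': 0 ⇒ 0;  out=∅∪out(0)=∅
  fail(2) 'db': from fail(1)=0 chase 'b': 0 ⇒ 9;  out={0}∪out(9)={0}
  fail(4) 'cc': from fail(3)=0 chase 'c': 0 ⇒ 3;  out=∅∪out(3)=∅
  fail(7) 'aa': from fail(6)=0 chase 'a': 0 ⇒ 6;  out={4}∪out(6)={4}
  fail(10) 'bb': from fail(9)=0 chase 'b': 0 ⇒ 9;  out=∅∪out(9)=∅
  fail(15) 'dc': from fail(1)=0 chase 'c': 0 ⇒ 3;  out=∅∪out(3)=∅
  fail(17) 'ab': from fail(6)=0 chase 'b': 0 ⇒ 9;  out={6}∪out(9)={6}
  fail(5) 'cca': from fail(4)=3 chase 'a': 3→0 ⇒ 6;  out={1}∪out(6)={1}
  fail(8) 'aaa': from fail(7)=6 chase 'a': 6 ⇒ 7;  out={2}∪out(7)={2,4}
  fail(11) 'bba': from fail(10)=9 chase 'a': 9→0 ⇒ 6;  out=∅∪out(6)=∅
  fail(16) 'dcd': from fail(15)=3 chase 'd': 3→0 ⇒ 1;  out={5}∪out(1)={5}
  fail(12) 'bbab': from fail(11)=6 chase 'b': 6 ⇒ 17;  out=∅∪out(17)={6}
  fail(13) 'bbabd': from fail(12)=17 chase 'd': 17→9→0 ⇒ 1;  out=∅∪out(1)=∅
  fail(14) 'bbabdc': from fail(13)=1 chase 'c': 1 ⇒ 15;  out={3}∪out(15)={3}

Text stream:
i=0 'c': node 0→3
i=1 'a': node 3→6 ·f
i=2 'b': node 6→17  emit P6@[1:2]
i=3 'c': node 17→3 ·f
i=4 'b': node 3→9 ·f
i=5 'c': node 9→3 ·f
i=6 'a': node 3→6 ·f
i=7 'b': node 6→17  emit P6@[6:7]
i=8 'a': node 17→6 ·f
i=9 'a': node 6→7  emit P4@[8:9]
i=10 'a': node 7→8  emit P2@[8:10],P4@[9:10]
i=11 'b': node 8→17 ·f  emit P6@[10:11]
i=12 'c': node 17→3 ·f
i=13 'b': node 3→9 ·f
i=14 'd': node 9→1 ·f
i=15 'b': node 1→2  emit P0@[14:15]
i=16 'a': node 2→6 ·f
i=17 'd': node 6→1 ·f
i=18 'c': node 1→15
i=19 'd': node 15→16  emit P5@[17:19]
i=20 'c': node 16→15 ·f
i=21 'b': node 15→9 ·f

Result: [[2,6],[7,6],[9,4],[10,2],[10,4],[11,6],[15,0],[19,5]]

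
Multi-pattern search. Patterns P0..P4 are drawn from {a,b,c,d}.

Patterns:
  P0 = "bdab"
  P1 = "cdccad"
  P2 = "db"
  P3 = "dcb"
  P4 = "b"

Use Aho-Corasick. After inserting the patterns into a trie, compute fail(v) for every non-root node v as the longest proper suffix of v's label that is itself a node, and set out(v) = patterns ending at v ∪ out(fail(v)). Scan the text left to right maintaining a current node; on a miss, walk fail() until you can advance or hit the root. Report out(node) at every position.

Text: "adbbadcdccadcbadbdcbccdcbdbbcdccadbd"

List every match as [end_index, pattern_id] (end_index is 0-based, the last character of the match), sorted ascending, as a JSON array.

Build:
Trie (insert patterns):
  0='ε' goto b→1 c→5 d→11
  1='b' goto d→2  ←P4
  2='bd' goto a→3
  3='bda' goto b→4
  4='bdab' goto ·  ←P0
  5='c' goto d→6
  6='cd' goto c→7
  7='cdc' goto c→8
  8='cdcc' goto a→9
  9='cdcca' goto d→10
  10='cdccad' goto ·  ←P1
  11='d' goto b→12 c→13
  12='db' goto ·  ←P2
  13='dc' goto b→14
  14='dcb' goto ·  ←P3

Failure links (BFS by depth):
  n1('b'): parent n0 fail=0; on 'b' 0 → fail=0;  out {4}∪∅={4}
  n5('c'): parent n0 fail=0; on 'c' 0 → fail=0;  out ∅∪∅=∅
  n11('d'): parent n0 fail=0; on 'd' 0 → fail=0;  out ∅∪∅=∅
  n2('bd'): parent n1 fail=0; on 'd' 0 → fail=11;  out ∅∪∅=∅
  n6('cd'): parent n5 fail=0; on 'd' 0 → fail=11;  out ∅∪∅=∅
  n12('db'): parent n11 fail=0; on 'b' 0 → fail=1;  out {2}∪{4}={2,4}
  n13('dc'): parent n11 fail=0; on 'c' 0 → fail=5;  out ∅∪∅=∅
  n3('bda'): parent n2 fail=11; on 'a' 11→0 → fail=0;  out ∅∪∅=∅
  n7('cdc'): parent n6 fail=11; on 'c' 11 → fail=13;  out ∅∪∅=∅
  n14('dcb'): parent n13 fail=5; on 'b' 5→0 → fail=1;  out {3}∪{4}={3,4}
  n4('bdab'): parent n3 fail=0; on 'b' 0 → fail=1;  out {0}∪{4}={0,4}
  n8('cdcc'): parent n7 fail=13; on 'c' 13→5→0 → fail=5;  out ∅∪∅=∅
  n9('cdcca'): parent n8 fail=5; on 'a' 5→0 → fail=0;  out ∅∪∅=∅
  n10('cdccad'): parent n9 fail=0; on 'd' 0 → fail=11;  out {1}∪∅={1}

Scan:
i=0 'a': node 0→0
i=1 'd': node 0→11
i=2 'b': node 11→12  → match P2@[1:2],P4@[2:2]
i=3 'b': node 12→1 ·f  → match P4@[3:3]
i=4 'a': node 1→0 ·f
i=5 'd': node 0→11
i=6 'c': node 11→13
i=7 'd': node 13→6 ·f
i=8 'c': node 6→7
i=9 'c': node 7→8
i=10 'a': node 8→9
i=11 'd': node 9→10  → match P1@[6:11]
i=12 'c': node 10→13 ·f
i=13 'b': node 13→14  → match P3@[11:13],P4@[13:13]
i=14 'a': node 14→0 ·f
i=15 'd': node 0→11
i=16 'b': node 11→12  → match P2@[15:16],P4@[16:16]
i=17 'd': node 12→2 ·f
i=18 'c': node 2→13 ·f
i=19 'b': node 13→14  → match P3@[17:19],P4@[19:19]
i=20 'c': node 14→5 ·f
i=21 'c': node 5→5 ·f
i=22 'd': node 5→6
i=23 'c': node 6→7
i=24 'b': node 7→14 ·f  → match P3@[22:24],P4@[24:24]
i=25 'd': node 14→2 ·f
i=26 'b': node 2→12 ·f  → match P2@[25:26],P4@[26:26]
i=27 'b': node 12→1 ·f  → match P4@[27:27]
i=28 'c': node 1→5 ·f
i=29 'd': node 5→6
i=30 'c': node 6→7
i=31 'c': node 7→8
i=32 'a': node 8→9
i=33 'd': node 9→10  → match P1@[28:33]
i=34 'b': node 10→12 ·f  → match P2@[33:34],P4@[34:34]
i=35 'd': node 12→2 ·f

Result: [[2,2],[2,4],[3,4],[11,1],[13,3],[13,4],[16,2],[16,4],[19,3],[19,4],[24,3],[24,4],[26,2],[26,4],[27,4],[33,1],[34,2],[34,4]]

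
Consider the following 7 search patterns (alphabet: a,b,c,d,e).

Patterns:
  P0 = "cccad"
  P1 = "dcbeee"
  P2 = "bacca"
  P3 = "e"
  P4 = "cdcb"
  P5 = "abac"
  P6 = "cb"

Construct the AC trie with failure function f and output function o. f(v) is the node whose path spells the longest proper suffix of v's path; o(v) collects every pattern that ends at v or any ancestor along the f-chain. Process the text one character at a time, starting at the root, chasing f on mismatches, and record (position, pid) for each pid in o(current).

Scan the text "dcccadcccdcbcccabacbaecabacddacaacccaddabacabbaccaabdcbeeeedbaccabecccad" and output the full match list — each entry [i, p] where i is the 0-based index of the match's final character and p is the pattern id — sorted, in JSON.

Construct AC machine:
Trie (insert patterns):
  n0 'ε': a→21 b→12 c→1 d→6 e→17
  n1 'c': b→25 c→2 d→18
  n2 'cc': c→3
  n3 'ccc': a→4
  n4 'ccca': d→5
  n5 'cccad': ·  ←P0
  n6 'd': c→7
  n7 'dc': b→8
  n8 'dcb': e→9
  n9 'dcbe': e→10
  n10 'dcbee': e→11
  n11 'dcbeee': ·  ←P1
  n12 'b': a→13
  n13 'ba': c→14
  n14 'bac': c→15
  n15 'bacc': a→16
  n16 'bacca': ·  ←P2
  n17 'e': ·  ←P3
  n18 'cd': c→19
  n19 'cdc': b→20
  n20 'cdcb': ·  ←P4
  n21 'a': b→22
  n22 'ab': a→23
  n23 'aba': c→24
  n24 'abac': ·  ←P5
  n25 'cb': ·  ←P6

Failure links (BFS by depth):
  fail(1) 'c': from fail(0)=0 chase 'c': 0 ⇒ 0;  out=∅∪out(0)=∅
  fail(6) 'd': from fail(0)=0 chase 'd': 0 ⇒ 0;  out=∅∪out(0)=∅
  fail(12) 'b': from fail(0)=0 chase 'b': 0 ⇒ 0;  out=∅∪out(0)=∅
  fail(17) 'e': from fail(0)=0 chase 'e': 0 ⇒ 0;  out={3}∪out(0)={3}
  fail(21) 'a': from fail(0)=0 chase 'a': 0 ⇒ 0;  out=∅∪out(0)=∅
  fail(2) 'cc': from fail(1)=0 chase 'c': 0 ⇒ 1;  out=∅∪out(1)=∅
  fail(7) 'dc': from fail(6)=0 chase 'c': 0 ⇒ 1;  out=∅∪out(1)=∅
  fail(13) 'ba': from fail(12)=0 chase 'a': 0 ⇒ 21;  out=∅∪out(21)=∅
  fail(18) 'cd': from fail(1)=0 chase 'd': 0 ⇒ 6;  out=∅∪out(6)=∅
  fail(22) 'ab': from fail(21)=0 chase 'b': 0 ⇒ 12;  out=∅∪out(12)=∅
  fail(25) 'cb': from fail(1)=0 chase 'b': 0 ⇒ 12;  out={6}∪out(12)={6}
  fail(3) 'ccc': from fail(2)=1 chase 'c': 1 ⇒ 2;  out=∅∪out(2)=∅
  fail(8) 'dcb': from fail(7)=1 chase 'b': 1 ⇒ 25;  out=∅∪out(25)={6}
  fail(14) 'bac': from fail(13)=21 chase 'c': 21→0 ⇒ 1;  out=∅∪out(1)=∅
  fail(19) 'cdc': from fail(18)=6 chase 'c': 6 ⇒ 7;  out=∅∪out(7)=∅
  fail(23) 'aba': from fail(22)=12 chase 'a': 12 ⇒ 13;  out=∅∪out(13)=∅
  fail(4) 'ccca': from fail(3)=2 chase 'a': 2→1→0 ⇒ 21;  out=∅∪out(21)=∅
  fail(9) 'dcbe': from fail(8)=25 chase 'e': 25→12→0 ⇒ 17;  out=∅∪out(17)={3}
  fail(15) 'bacc': from fail(14)=1 chase 'c': 1 ⇒ 2;  out=∅∪out(2)=∅
  fail(20) 'cdcb': from fail(19)=7 chase 'b': 7 ⇒ 8;  out={4}∪out(8)={4,6}
  fail(24) 'abac': from fail(23)=13 chase 'c': 13 ⇒ 14;  out={5}∪out(14)={5}
  fail(5) 'cccad': from fail(4)=21 chase 'd': 21→0 ⇒ 6;  out={0}∪out(6)={0}
  fail(10) 'dcbee': from fail(9)=17 chase 'e': 17→0 ⇒ 17;  out=∅∪out(17)={3}
  fail(16) 'bacca': from fail(15)=2 chase 'a': 2→1→0 ⇒ 21;  out={2}∪out(21)={2}
  fail(11) 'dcbeee': from fail(10)=17 chase 'e': 17→0 ⇒ 17;  out={1}∪out(17)={1,3}

Run:
i=0 'd': node 0→6
i=1 'c': node 6→7
i=2 'c': node 7→2 (via fail)
i=3 'c': node 2→3
i=4 'a': node 3→4
i=5 'd': node 4→5  ** P0@[1:5]
i=6 'c': node 5→7 (via fail)
i=7 'c': node 7→2 (via fail)
i=8 'c': node 2→3
i=9 'd': node 3→18 (via fail)
i=10 'c': node 18→19
i=11 'b': node 19→20  ** P4@[8:11],P6@[10:11]
i=12 'c': node 20→1 (via fail)
i=13 'c': node 1→2
i=14 'c': node 2→3
i=15 'a': node 3→4
i=16 'b': node 4→22 (via fail)
i=17 'a': node 22→23
i=18 'c': node 23→24  ** P5@[15:18]
i=19 'b': node 24→25 (via fail)  ** P6@[18:19]
i=20 'a': node 25→13 (via fail)
i=21 'e': node 13→17 (via fail)  ** P3@[21:21]
i=22 'c': node 17→1 (via fail)
i=23 'a': node 1→21 (via fail)
i=24 'b': node 21→22
i=25 'a': node 22→23
i=26 'c': node 23→24  ** P5@[23:26]
i=27 'd': node 24→18 (via fail)
i=28 'd': node 18→6 (via fail)
i=29 'a': node 6→21 (via fail)
i=30 'c': node 21→1 (via fail)
i=31 'a': node 1→21 (via fail)
i=32 'a': node 21→21 (via fail)
i=33 'c': node 21→1 (via fail)
i=34 'c': node 1→2
i=35 'c': node 2→3
i=36 'a': node 3→4
i=37 'd': node 4→5  ** P0@[33:37]
i=38 'd': node 5→6 (via fail)
i=39 'a': node 6→21 (via fail)
i=40 'b': node 21→22
i=41 'a': node 22→23
i=42 'c': node 23→24  ** P5@[39:42]
i=43 'a': node 24→21 (via fail)
i=44 'b': node 21→22
i=45 'b': node 22→12 (via fail)
i=46 'a': node 12→13
i=47 'c': node 13→14
i=48 'c': node 14→15
i=49 'a': node 15→16  ** P2@[45:49]
i=50 'a': node 16→21 (via fail)
i=51 'b': node 21→22
i=52 'd': node 22→6 (via fail)
i=53 'c': node 6→7
i=54 'b': node 7→8  ** P6@[53:54]
i=55 'e': node 8→9  ** P3@[55:55]
i=56 'e': node 9→10  ** P3@[56:56]
i=57 'e': node 10→11  ** P1@[52:57],P3@[57:57]
i=58 'e': node 11→17 (via fail)  ** P3@[58:58]
i=59 'd': node 17→6 (via fail)
i=60 'b': node 6→12 (via fail)
i=61 'a': node 12→13
i=62 'c': node 13→14
i=63 'c': node 14→15
i=64 'a': node 15→16  ** P2@[60:64]
i=65 'b': node 16→22 (via fail)
i=66 'e': node 22→17 (via fail)  ** P3@[66:66]
i=67 'c': node 17→1 (via fail)
i=68 'c': node 1→2
i=69 'c': node 2→3
i=70 'a': node 3→4
i=71 'd': node 4→5  ** P0@[67:71]

Matches: [[5,0],[11,4],[11,6],[18,5],[19,6],[21,3],[26,5],[37,0],[42,5],[49,2],[54,6],[55,3],[56,3],[57,1],[57,3],[58,3],[64,2],[66,3],[71,0]]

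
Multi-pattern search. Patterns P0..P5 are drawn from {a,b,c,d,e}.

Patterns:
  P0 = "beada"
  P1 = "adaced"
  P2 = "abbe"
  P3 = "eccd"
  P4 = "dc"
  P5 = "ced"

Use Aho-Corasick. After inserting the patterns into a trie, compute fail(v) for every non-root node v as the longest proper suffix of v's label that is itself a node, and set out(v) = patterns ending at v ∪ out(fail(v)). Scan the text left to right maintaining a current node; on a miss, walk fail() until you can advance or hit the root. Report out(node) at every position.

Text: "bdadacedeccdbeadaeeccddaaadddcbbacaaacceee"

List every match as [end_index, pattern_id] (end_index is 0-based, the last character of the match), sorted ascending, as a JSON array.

Construct AC machine:
Trie nodes:
  n0 'ε': a→6 b→1 c→21 d→19 e→15
  n1 'b': e→2
  n2 'be': a→3
  n3 'bea': d→4
  n4 'bead': a→5
  n5 'beada': ·  [P0 ends]
  n6 'a': b→12 d→7
  n7 'ad': a→8
  n8 'ada': c→9
  n9 'adac': e→10
  n10 'adace': d→11
  n11 'adaced': ·  [P1 ends]
  n12 'ab': b→13
  n13 'abb': e→14
  n14 'abbe': ·  [P2 ends]
  n15 'e': c→16
  n16 'ec': c→17
  n17 'ecc': d→18
  n18 'eccd': ·  [P3 ends]
  n19 'd': c→20
  n20 'dc': ·  [P4 ends]
  n21 'c': e→22
  n22 'ce': d→23
  n23 'ced': ·  [P5 ends]

BFS fail/out derivation:
  n1('b'): parent n0 fail=0; on 'b' 0 → fail=0;  out ∅∪∅=∅
  n6('a'): parent n0 fail=0; on 'a' 0 → fail=0;  out ∅∪∅=∅
  n15('e'): parent n0 fail=0; on 'e' 0 → fail=0;  out ∅∪∅=∅
  n19('d'): parent n0 fail=0; on 'd' 0 → fail=0;  out ∅∪∅=∅
  n21('c'): parent n0 fail=0; on 'c' 0 → fail=0;  out ∅∪∅=∅
  n2('be'): parent n1 fail=0; on 'e' 0 → fail=15;  out ∅∪∅=∅
  n7('ad'): parent n6 fail=0; on 'd' 0 → fail=19;  out ∅∪∅=∅
  n12('ab'): parent n6 fail=0; on 'b' 0 → fail=1;  out ∅∪∅=∅
  n16('ec'): parent n15 fail=0; on 'c' 0 → fail=21;  out ∅∪∅=∅
  n20('dc'): parent n19 fail=0; on 'c' 0 → fail=21;  out {4}∪∅={4}
  n22('ce'): parent n21 fail=0; on 'e' 0 → fail=15;  out ∅∪∅=∅
  n3('bea'): parent n2 fail=15; on 'a' 15→0 → fail=6;  out ∅∪∅=∅
  n8('ada'): parent n7 fail=19; on 'a' 19→0 → fail=6;  out ∅∪∅=∅
  n13('abb'): parent n12 fail=1; on 'b' 1→0 → fail=1;  out ∅∪∅=∅
  n17('ecc'): parent n16 fail=21; on 'c' 21→0 → fail=21;  out ∅∪∅=∅
  n23('ced'): parent n22 fail=15; on 'd' 15→0 → fail=19;  out {5}∪∅={5}
  n4('bead'): parent n3 fail=6; on 'd' 6 → fail=7;  out ∅∪∅=∅
  n9('adac'): parent n8 fail=6; on 'c' 6→0 → fail=21;  out ∅∪∅=∅
  n14('abbe'): parent n13 fail=1; on 'e' 1 → fail=2;  out {2}∪∅={2}
  n18('eccd'): parent n17 fail=21; on 'd' 21→0 → fail=19;  out {3}∪∅={3}
  n5('beada'): parent n4 fail=7; on 'a' 7 → fail=8;  out {0}∪∅={0}
  n10('adace'): parent n9 fail=21; on 'e' 21 → fail=22;  out ∅∪∅=∅
  n11('adaced'): parent n10 fail=22; on 'd' 22 → fail=23;  out {1}∪{5}={1,5}

Text stream:
[0] read 'b'  n0⇒n1
[1] read 'd'  n1⇒n19 (fail-walked)
[2] read 'a'  n19⇒n6 (fail-walked)
[3] read 'd'  n6⇒n7
[4] read 'a'  n7⇒n8
[5] read 'c'  n8⇒n9
[6] read 'e'  n9⇒n10
[7] read 'd'  n10⇒n11  emit P1@[2:7],P5@[5:7]
[8] read 'e'  n11⇒n15 (fail-walked)
[9] read 'c'  n15⇒n16
[10] read 'c'  n16⇒n17
[11] read 'd'  n17⇒n18  emit P3@[8:11]
[12] read 'b'  n18⇒n1 (fail-walked)
[13] read 'e'  n1⇒n2
[14] read 'a'  n2⇒n3
[15] read 'd'  n3⇒n4
[16] read 'a'  n4⇒n5  emit P0@[12:16]
[17] read 'e'  n5⇒n15 (fail-walked)
[18] read 'e'  n15⇒n15 (fail-walked)
[19] read 'c'  n15⇒n16
[20] read 'c'  n16⇒n17
[21] read 'd'  n17⇒n18  emit P3@[18:21]
[22] read 'd'  n18⇒n19 (fail-walked)
[23] read 'a'  n19⇒n6 (fail-walked)
[24] read 'a'  n6⇒n6 (fail-walked)
[25] read 'a'  n6⇒n6 (fail-walked)
[26] read 'd'  n6⇒n7
[27] read 'd'  n7⇒n19 (fail-walked)
[28] read 'd'  n19⇒n19 (fail-walked)
[29] read 'c'  n19⇒n20  emit P4@[28:29]
[30] read 'b'  n20⇒n1 (fail-walked)
[31] read 'b'  n1⇒n1 (fail-walked)
[32] read 'a'  n1⇒n6 (fail-walked)
[33] read 'c'  n6⇒n21 (fail-walked)
[34] read 'a'  n21⇒n6 (fail-walked)
[35] read 'a'  n6⇒n6 (fail-walked)
[36] read 'a'  n6⇒n6 (fail-walked)
[37] read 'c'  n6⇒n21 (fail-walked)
[38] read 'c'  n21⇒n21 (fail-walked)
[39] read 'e'  n21⇒n22
[40] read 'e'  n22⇒n15 (fail-walked)
[41] read 'e'  n15⇒n15 (fail-walked)

Matches: [[7,1],[7,5],[11,3],[16,0],[21,3],[29,4]]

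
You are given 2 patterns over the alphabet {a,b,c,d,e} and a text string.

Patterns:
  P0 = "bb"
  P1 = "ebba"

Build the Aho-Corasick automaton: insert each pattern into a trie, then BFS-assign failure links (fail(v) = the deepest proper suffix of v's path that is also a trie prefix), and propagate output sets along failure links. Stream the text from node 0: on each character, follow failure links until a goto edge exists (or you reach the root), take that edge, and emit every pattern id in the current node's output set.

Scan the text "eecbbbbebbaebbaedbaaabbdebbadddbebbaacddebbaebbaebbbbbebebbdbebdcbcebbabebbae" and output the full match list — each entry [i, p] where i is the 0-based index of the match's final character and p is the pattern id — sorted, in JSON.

Build:
Trie (insert patterns):
  0='ε' goto b→1 e→3
  1='b' goto b→2
  2='bb' goto ·  ←P0
  3='e' goto b→4
  4='eb' goto b→5
  5='ebb' goto a→6
  6='ebba' goto ·  ←P1

BFS fail/out derivation:
  n1('b'): parent n0 fail=0; on 'b' 0 → fail=0;  out ∅∪∅=∅
  n3('e'): parent n0 fail=0; on 'e' 0 → fail=0;  out ∅∪∅=∅
  n2('bb'): parent n1 fail=0; on 'b' 0 → fail=1;  out {0}∪∅={0}
  n4('eb'): parent n3 fail=0; on 'b' 0 → fail=1;  out ∅∪∅=∅
  n5('ebb'): parent n4 fail=1; on 'b' 1 → fail=2;  out ∅∪{0}={0}
  n6('ebba'): parent n5 fail=2; on 'a' 2→1→0 → fail=0;  out {1}∪∅={1}

Scan:
[0] read 'e'  n0⇒n3
[1] read 'e'  n3⇒n3 (via fail)
[2] read 'c'  n3⇒n0 (via fail)
[3] read 'b'  n0⇒n1
[4] read 'b'  n1⇒n2  → match P0@[3:4]
[5] read 'b'  n2⇒n2 (via fail)  → match P0@[4:5]
[6] read 'b'  n2⇒n2 (via fail)  → match P0@[5:6]
[7] read 'e'  n2⇒n3 (via fail)
[8] read 'b'  n3⇒n4
[9] read 'b'  n4⇒n5  → match P0@[8:9]
[10] read 'a'  n5⇒n6  → match P1@[7:10]
[11] read 'e'  n6⇒n3 (via fail)
[12] read 'b'  n3⇒n4
[13] read 'b'  n4⇒n5  → match P0@[12:13]
[14] read 'a'  n5⇒n6  → match P1@[11:14]
[15] read 'e'  n6⇒n3 (via fail)
[16] read 'd'  n3⇒n0 (via fail)
[17] read 'b'  n0⇒n1
[18] read 'a'  n1⇒n0 (via fail)
[19] read 'a'  n0⇒n0
[20] read 'a'  n0⇒n0
[21] read 'b'  n0⇒n1
[22] read 'b'  n1⇒n2  → match P0@[21:22]
[23] read 'd'  n2⇒n0 (via fail)
[24] read 'e'  n0⇒n3
[25] read 'b'  n3⇒n4
[26] read 'b'  n4⇒n5  → match P0@[25:26]
[27] read 'a'  n5⇒n6  → match P1@[24:27]
[28] read 'd'  n6⇒n0 (via fail)
[29] read 'd'  n0⇒n0
[30] read 'd'  n0⇒n0
[31] read 'b'  n0⇒n1
[32] read 'e'  n1⇒n3 (via fail)
[33] read 'b'  n3⇒n4
[34] read 'b'  n4⇒n5  → match P0@[33:34]
[35] read 'a'  n5⇒n6  → match P1@[32:35]
[36] read 'a'  n6⇒n0 (via fail)
[37] read 'c'  n0⇒n0
[38] read 'd'  n0⇒n0
[39] read 'd'  n0⇒n0
[40] read 'e'  n0⇒n3
[41] read 'b'  n3⇒n4
[42] read 'b'  n4⇒n5  → match P0@[41:42]
[43] read 'a'  n5⇒n6  → match P1@[40:43]
[44] read 'e'  n6⇒n3 (via fail)
[45] read 'b'  n3⇒n4
[46] read 'b'  n4⇒n5  → match P0@[45:46]
[47] read 'a'  n5⇒n6  → match P1@[44:47]
[48] read 'e'  n6⇒n3 (via fail)
[49] read 'b'  n3⇒n4
[50] read 'b'  n4⇒n5  → match P0@[49:50]
[51] read 'b'  n5⇒n2 (via fail)  → match P0@[50:51]
[52] read 'b'  n2⇒n2 (via fail)  → match P0@[51:52]
[53] read 'b'  n2⇒n2 (via fail)  → match P0@[52:53]
[54] read 'e'  n2⇒n3 (via fail)
[55] read 'b'  n3⇒n4
[56] read 'e'  n4⇒n3 (via fail)
[57] read 'b'  n3⇒n4
[58] read 'b'  n4⇒n5  → match P0@[57:58]
[59] read 'd'  n5⇒n0 (via fail)
[60] read 'b'  n0⇒n1
[61] read 'e'  n1⇒n3 (via fail)
[62] read 'b'  n3⇒n4
[63] read 'd'  n4⇒n0 (via fail)
[64] read 'c'  n0⇒n0
[65] read 'b'  n0⇒n1
[66] read 'c'  n1⇒n0 (via fail)
[67] read 'e'  n0⇒n3
[68] read 'b'  n3⇒n4
[69] read 'b'  n4⇒n5  → match P0@[68:69]
[70] read 'a'  n5⇒n6  → match P1@[67:70]
[71] read 'b'  n6⇒n1 (via fail)
[72] read 'e'  n1⇒n3 (via fail)
[73] read 'b'  n3⇒n4
[74] read 'b'  n4⇒n5  → match P0@[73:74]
[75] read 'a'  n5⇒n6  → match P1@[72:75]
[76] read 'e'  n6⇒n3 (via fail)

All matches (sorted): [[4,0],[5,0],[6,0],[9,0],[10,1],[13,0],[14,1],[22,0],[26,0],[27,1],[34,0],[35,1],[42,0],[43,1],[46,0],[47,1],[50,0],[51,0],[52,0],[53,0],[58,0],[69,0],[70,1],[74,0],[75,1]]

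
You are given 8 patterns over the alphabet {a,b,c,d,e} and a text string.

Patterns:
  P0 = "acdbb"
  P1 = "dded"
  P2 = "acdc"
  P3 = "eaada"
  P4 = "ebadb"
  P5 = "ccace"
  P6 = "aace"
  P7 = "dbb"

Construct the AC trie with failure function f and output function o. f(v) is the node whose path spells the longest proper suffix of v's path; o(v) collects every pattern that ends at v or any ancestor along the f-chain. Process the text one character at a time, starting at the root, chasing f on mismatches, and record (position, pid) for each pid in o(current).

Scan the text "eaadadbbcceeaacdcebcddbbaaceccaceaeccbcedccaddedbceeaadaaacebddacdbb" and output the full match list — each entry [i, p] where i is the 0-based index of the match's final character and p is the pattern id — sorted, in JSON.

Build:
Trie (insert patterns):
  n0 'ε': a→1 c→20 d→6 e→11
  n1 'a': a→25 c→2
  n2 'ac': d→3
  n3 'acd': b→4 c→10
  n4 'acdb': b→5
  n5 'acdbb': ·  ←P0
  n6 'd': b→28 d→7
  n7 'dd': e→8
  n8 'dde': d→9
  n9 'dded': ·  ←P1
  n10 'acdc': ·  ←P2
  n11 'e': a→12 b→16
  n12 'ea': a→13
  n13 'eaa': d→14
  n14 'eaad': a→15
  n15 'eaada': ·  ←P3
  n16 'eb': a→17
  n17 'eba': d→18
  n18 'ebad': b→19
  n19 'ebadb': ·  ←P4
  n20 'c': c→21
  n21 'cc': a→22
  n22 'cca': c→23
  n23 'ccac': e→24
  n24 'ccace': ·  ←P5
  n25 'aa': c→26
  n26 'aac': e→27
  n27 'aace': ·  ←P6
  n28 'db': b→29
  n29 'dbb': ·  ←P7

Failure links (BFS by depth):
  fail(1) 'a': from fail(0)=0 chase 'a': 0 ⇒ 0;  out=∅∪out(0)=∅
  fail(6) 'd': from fail(0)=0 chase 'd': 0 ⇒ 0;  out=∅∪out(0)=∅
  fail(11) 'e': from fail(0)=0 chase 'e': 0 ⇒ 0;  out=∅∪out(0)=∅
  fail(20) 'c': from fail(0)=0 chase 'c': 0 ⇒ 0;  out=∅∪out(0)=∅
  fail(2) 'ac': from fail(1)=0 chase 'c': 0 ⇒ 20;  out=∅∪out(20)=∅
  fail(7) 'dd': from fail(6)=0 chase 'd': 0 ⇒ 6;  out=∅∪out(6)=∅
  fail(12) 'ea': from fail(11)=0 chase 'a': 0 ⇒ 1;  out=∅∪out(1)=∅
  fail(16) 'eb': from fail(11)=0 chase 'b': 0 ⇒ 0;  out=∅∪out(0)=∅
  fail(21) 'cc': from fail(20)=0 chase 'c': 0 ⇒ 20;  out=∅∪out(20)=∅
  fail(25) 'aa': from fail(1)=0 chase 'a': 0 ⇒ 1;  out=∅∪out(1)=∅
  fail(28) 'db': from fail(6)=0 chase 'b': 0 ⇒ 0;  out=∅∪out(0)=∅
  fail(3) 'acd': from fail(2)=20 chase 'd': 20→0 ⇒ 6;  out=∅∪out(6)=∅
  fail(8) 'dde': from fail(7)=6 chase 'e': 6→0 ⇒ 11;  out=∅∪out(11)=∅
  fail(13) 'eaa': from fail(12)=1 chase 'a': 1 ⇒ 25;  out=∅∪out(25)=∅
  fail(17) 'eba': from fail(16)=0 chase 'a': 0 ⇒ 1;  out=∅∪out(1)=∅
  fail(22) 'cca': from fail(21)=20 chase 'a': 20→0 ⇒ 1;  out=∅∪out(1)=∅
  fail(26) 'aac': from fail(25)=1 chase 'c': 1 ⇒ 2;  out=∅∪out(2)=∅
  fail(29) 'dbb': from fail(28)=0 chase 'b': 0 ⇒ 0;  out={7}∪out(0)={7}
  fail(4) 'acdb': from fail(3)=6 chase 'b': 6 ⇒ 28;  out=∅∪out(28)=∅
  fail(9) 'dded': from fail(8)=11 chase 'd': 11→0 ⇒ 6;  out={1}∪out(6)={1}
  fail(10) 'acdc': from fail(3)=6 chase 'c': 6→0 ⇒ 20;  out={2}∪out(20)={2}
  fail(14) 'eaad': from fail(13)=25 chase 'd': 25→1→0 ⇒ 6;  out=∅∪out(6)=∅
  fail(18) 'ebad': from fail(17)=1 chase 'd': 1→0 ⇒ 6;  out=∅∪out(6)=∅
  fail(23) 'ccac': from fail(22)=1 chase 'c': 1 ⇒ 2;  out=∅∪out(2)=∅
  fail(27) 'aace': from fail(26)=2 chase 'e': 2→20→0 ⇒ 11;  out={6}∪out(11)={6}
  fail(5) 'acdbb': from fail(4)=28 chase 'b': 28 ⇒ 29;  out={0}∪out(29)={0,7}
  fail(15) 'eaada': from fail(14)=6 chase 'a': 6→0 ⇒ 1;  out={3}∪out(1)={3}
  fail(19) 'ebadb': from fail(18)=6 chase 'b': 6 ⇒ 28;  out={4}∪out(28)={4}
  fail(24) 'ccace': from fail(23)=2 chase 'e': 2→20→0 ⇒ 11;  out={5}∪out(11)={5}

Text stream:
[0] read 'e'  n0⇒n11
[1] read 'a'  n11⇒n12
[2] read 'a'  n12⇒n13
[3] read 'd'  n13⇒n14
[4] read 'a'  n14⇒n15  emit P3@[0:4]
[5] read 'd'  n15⇒n6 (fail-walked)
[6] read 'b'  n6⇒n28
[7] read 'b'  n28⇒n29  emit P7@[5:7]
[8] read 'c'  n29⇒n20 (fail-walked)
[9] read 'c'  n20⇒n21
[10] read 'e'  n21⇒n11 (fail-walked)
[11] read 'e'  n11⇒n11 (fail-walked)
[12] read 'a'  n11⇒n12
[13] read 'a'  n12⇒n13
[14] read 'c'  n13⇒n26 (fail-walked)
[15] read 'd'  n26⇒n3 (fail-walked)
[16] read 'c'  n3⇒n10  emit P2@[13:16]
[17] read 'e'  n10⇒n11 (fail-walked)
[18] read 'b'  n11⇒n16
[19] read 'c'  n16⇒n20 (fail-walked)
[20] read 'd'  n20⇒n6 (fail-walked)
[21] read 'd'  n6⇒n7
[22] read 'b'  n7⇒n28 (fail-walked)
[23] read 'b'  n28⇒n29  emit P7@[21:23]
[24] read 'a'  n29⇒n1 (fail-walked)
[25] read 'a'  n1⇒n25
[26] read 'c'  n25⇒n26
[27] read 'e'  n26⇒n27  emit P6@[24:27]
[28] read 'c'  n27⇒n20 (fail-walked)
[29] read 'c'  n20⇒n21
[30] read 'a'  n21⇒n22
[31] read 'c'  n22⇒n23
[32] read 'e'  n23⇒n24  emit P5@[28:32]
[33] read 'a'  n24⇒n12 (fail-walked)
[34] read 'e'  n12⇒n11 (fail-walked)
[35] read 'c'  n11⇒n20 (fail-walked)
[36] read 'c'  n20⇒n21
[37] read 'b'  n21⇒n0 (fail-walked)
[38] read 'c'  n0⇒n20
[39] read 'e'  n20⇒n11 (fail-walked)
[40] read 'd'  n11⇒n6 (fail-walked)
[41] read 'c'  n6⇒n20 (fail-walked)
[42] read 'c'  n20⇒n21
[43] read 'a'  n21⇒n22
[44] read 'd'  n22⇒n6 (fail-walked)
[45] read 'd'  n6⇒n7
[46] read 'e'  n7⇒n8
[47] read 'd'  n8⇒n9  emit P1@[44:47]
[48] read 'b'  n9⇒n28 (fail-walked)
[49] read 'c'  n28⇒n20 (fail-walked)
[50] read 'e'  n20⇒n11 (fail-walked)
[51] read 'e'  n11⇒n11 (fail-walked)
[52] read 'a'  n11⇒n12
[53] read 'a'  n12⇒n13
[54] read 'd'  n13⇒n14
[55] read 'a'  n14⇒n15  emit P3@[51:55]
[56] read 'a'  n15⇒n25 (fail-walked)
[57] read 'a'  n25⇒n25 (fail-walked)
[58] read 'c'  n25⇒n26
[59] read 'e'  n26⇒n27  emit P6@[56:59]
[60] read 'b'  n27⇒n16 (fail-walked)
[61] read 'd'  n16⇒n6 (fail-walked)
[62] read 'd'  n6⇒n7
[63] read 'a'  n7⇒n1 (fail-walked)
[64] read 'c'  n1⇒n2
[65] read 'd'  n2⇒n3
[66] read 'b'  n3⇒n4
[67] read 'b'  n4⇒n5  emit P0@[63:67],P7@[65:67]

Matches: [[4,3],[7,7],[16,2],[23,7],[27,6],[32,5],[47,1],[55,3],[59,6],[67,0],[67,7]]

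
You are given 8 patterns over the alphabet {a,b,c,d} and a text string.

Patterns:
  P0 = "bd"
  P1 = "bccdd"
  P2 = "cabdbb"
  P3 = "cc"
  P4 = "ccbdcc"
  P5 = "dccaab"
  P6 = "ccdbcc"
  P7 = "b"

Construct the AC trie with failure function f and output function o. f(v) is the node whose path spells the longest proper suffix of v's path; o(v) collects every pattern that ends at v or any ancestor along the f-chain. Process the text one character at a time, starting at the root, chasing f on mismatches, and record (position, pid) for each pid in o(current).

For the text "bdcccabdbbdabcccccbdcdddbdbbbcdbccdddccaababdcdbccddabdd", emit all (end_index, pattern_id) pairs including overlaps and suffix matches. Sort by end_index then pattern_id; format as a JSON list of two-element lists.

Build:
Trie nodes:
  n0 'ε': b→1 c→7 d→18
  n1 'b': c→3 d→2  [P7 ends]
  n2 'bd': ·  [P0 ends]
  n3 'bc': c→4
  n4 'bcc': d→5
  n5 'bccd': d→6
  n6 'bccdd': ·  [P1 ends]
  n7 'c': a→8 c→13
  n8 'ca': b→9
  n9 'cab': d→10
  n10 'cabd': b→11
  n11 'cabdb': b→12
  n12 'cabdbb': ·  [P2 ends]
  n13 'cc': b→14 d→24  [P3 ends]
  n14 'ccb': d→15
  n15 'ccbd': c→16
  n16 'ccbdc': c→17
  n17 'ccbdcc': ·  [P4 ends]
  n18 'd': c→19
  n19 'dc': c→20
  n20 'dcc': a→21
  n21 'dcca': a→22
  n22 'dccaa': b→23
  n23 'dccaab': ·  [P5 ends]
  n24 'ccd': b→25
  n25 'ccdb': c→26
  n26 'ccdbc': c→27
  n27 'ccdbcc': ·  [P6 ends]

BFS fail/out derivation:
  n1('b'): parent n0 fail=0; on 'b' 0 → fail=0;  out {7}∪∅={7}
  n7('c'): parent n0 fail=0; on 'c' 0 → fail=0;  out ∅∪∅=∅
  n18('d'): parent n0 fail=0; on 'd' 0 → fail=0;  out ∅∪∅=∅
  n2('bd'): parent n1 fail=0; on 'd' 0 → fail=18;  out {0}∪∅={0}
  n3('bc'): parent n1 fail=0; on 'c' 0 → fail=7;  out ∅∪∅=∅
  n8('ca'): parent n7 fail=0; on 'a' 0 → fail=0;  out ∅∪∅=∅
  n13('cc'): parent n7 fail=0; on 'c' 0 → fail=7;  out {3}∪∅={3}
  n19('dc'): parent n18 fail=0; on 'c' 0 → fail=7;  out ∅∪∅=∅
  n4('bcc'): parent n3 fail=7; on 'c' 7 → fail=13;  out ∅∪{3}={3}
  n9('cab'): parent n8 fail=0; on 'b' 0 → fail=1;  out ∅∪{7}={7}
  n14('ccb'): parent n13 fail=7; on 'b' 7→0 → fail=1;  out ∅∪{7}={7}
  n20('dcc'): parent n19 fail=7; on 'c' 7 → fail=13;  out ∅∪{3}={3}
  n24('ccd'): parent n13 fail=7; on 'd' 7→0 → fail=18;  out ∅∪∅=∅
  n5('bccd'): parent n4 fail=13; on 'd' 13 → fail=24;  out ∅∪∅=∅
  n10('cabd'): parent n9 fail=1; on 'd' 1 → fail=2;  out ∅∪{0}={0}
  n15('ccbd'): parent n14 fail=1; on 'd' 1 → fail=2;  out ∅∪{0}={0}
  n21('dcca'): parent n20 fail=13; on 'a' 13→7 → fail=8;  out ∅∪∅=∅
  n25('ccdb'): parent n24 fail=18; on 'b' 18→0 → fail=1;  out ∅∪{7}={7}
  n6('bccdd'): parent n5 fail=24; on 'd' 24→18→0 → fail=18;  out {1}∪∅={1}
  n11('cabdb'): parent n10 fail=2; on 'b' 2→18→0 → fail=1;  out ∅∪{7}={7}
  n16('ccbdc'): parent n15 fail=2; on 'c' 2→18 → fail=19;  out ∅∪∅=∅
  n22('dccaa'): parent n21 fail=8; on 'a' 8→0 → fail=0;  out ∅∪∅=∅
  n26('ccdbc'): parent n25 fail=1; on 'c' 1 → fail=3;  out ∅∪∅=∅
  n12('cabdbb'): parent n11 fail=1; on 'b' 1→0 → fail=1;  out {2}∪{7}={2,7}
  n17('ccbdcc'): parent n16 fail=19; on 'c' 19 → fail=20;  out {4}∪{3}={3,4}
  n23('dccaab'): parent n22 fail=0; on 'b' 0 → fail=1;  out {5}∪{7}={5,7}
  n27('ccdbcc'): parent n26 fail=3; on 'c' 3 → fail=4;  out {6}∪{3}={3,6}

Run:
[0] read 'b'  n0⇒n1  ** P7@[0:0]
[1] read 'd'  n1⇒n2  ** P0@[0:1]
[2] read 'c'  n2⇒n19 (via fail)
[3] read 'c'  n19⇒n20  ** P3@[2:3]
[4] read 'c'  n20⇒n13 (via fail)  ** P3@[3:4]
[5] read 'a'  n13⇒n8 (via fail)
[6] read 'b'  n8⇒n9  ** P7@[6:6]
[7] read 'd'  n9⇒n10  ** P0@[6:7]
[8] read 'b'  n10⇒n11  ** P7@[8:8]
[9] read 'b'  n11⇒n12  ** P2@[4:9],P7@[9:9]
[10] read 'd'  n12⇒n2 (via fail)  ** P0@[9:10]
[11] read 'a'  n2⇒n0 (via fail)
[12] read 'b'  n0⇒n1  ** P7@[12:12]
[13] read 'c'  n1⇒n3
[14] read 'c'  n3⇒n4  ** P3@[13:14]
[15] read 'c'  n4⇒n13 (via fail)  ** P3@[14:15]
[16] read 'c'  n13⇒n13 (via fail)  ** P3@[15:16]
[17] read 'c'  n13⇒n13 (via fail)  ** P3@[16:17]
[18] read 'b'  n13⇒n14  ** P7@[18:18]
[19] read 'd'  n14⇒n15  ** P0@[18:19]
[20] read 'c'  n15⇒n16
[21] read 'd'  n16⇒n18 (via fail)
[22] read 'd'  n18⇒n18 (via fail)
[23] read 'd'  n18⇒n18 (via fail)
[24] read 'b'  n18⇒n1 (via fail)  ** P7@[24:24]
[25] read 'd'  n1⇒n2  ** P0@[24:25]
[26] read 'b'  n2⇒n1 (via fail)  ** P7@[26:26]
[27] read 'b'  n1⇒n1 (via fail)  ** P7@[27:27]
[28] read 'b'  n1⇒n1 (via fail)  ** P7@[28:28]
[29] read 'c'  n1⇒n3
[30] read 'd'  n3⇒n18 (via fail)
[31] read 'b'  n18⇒n1 (via fail)  ** P7@[31:31]
[32] read 'c'  n1⇒n3
[33] read 'c'  n3⇒n4  ** P3@[32:33]
[34] read 'd'  n4⇒n5
[35] read 'd'  n5⇒n6  ** P1@[31:35]
[36] read 'd'  n6⇒n18 (via fail)
[37] read 'c'  n18⇒n19
[38] read 'c'  n19⇒n20  ** P3@[37:38]
[39] read 'a'  n20⇒n21
[40] read 'a'  n21⇒n22
[41] read 'b'  n22⇒n23  ** P5@[36:41],P7@[41:41]
[42] read 'a'  n23⇒n0 (via fail)
[43] read 'b'  n0⇒n1  ** P7@[43:43]
[44] read 'd'  n1⇒n2  ** P0@[43:44]
[45] read 'c'  n2⇒n19 (via fail)
[46] read 'd'  n19⇒n18 (via fail)
[47] read 'b'  n18⇒n1 (via fail)  ** P7@[47:47]
[48] read 'c'  n1⇒n3
[49] read 'c'  n3⇒n4  ** P3@[48:49]
[50] read 'd'  n4⇒n5
[51] read 'd'  n5⇒n6  ** P1@[47:51]
[52] read 'a'  n6⇒n0 (via fail)
[53] read 'b'  n0⇒n1  ** P7@[53:53]
[54] read 'd'  n1⇒n2  ** P0@[53:54]
[55] read 'd'  n2⇒n18 (via fail)

Matches: [[0,7],[1,0],[3,3],[4,3],[6,7],[7,0],[8,7],[9,2],[9,7],[10,0],[12,7],[14,3],[15,3],[16,3],[17,3],[18,7],[19,0],[24,7],[25,0],[26,7],[27,7],[28,7],[31,7],[33,3],[35,1],[38,3],[41,5],[41,7],[43,7],[44,0],[47,7],[49,3],[51,1],[53,7],[54,0]]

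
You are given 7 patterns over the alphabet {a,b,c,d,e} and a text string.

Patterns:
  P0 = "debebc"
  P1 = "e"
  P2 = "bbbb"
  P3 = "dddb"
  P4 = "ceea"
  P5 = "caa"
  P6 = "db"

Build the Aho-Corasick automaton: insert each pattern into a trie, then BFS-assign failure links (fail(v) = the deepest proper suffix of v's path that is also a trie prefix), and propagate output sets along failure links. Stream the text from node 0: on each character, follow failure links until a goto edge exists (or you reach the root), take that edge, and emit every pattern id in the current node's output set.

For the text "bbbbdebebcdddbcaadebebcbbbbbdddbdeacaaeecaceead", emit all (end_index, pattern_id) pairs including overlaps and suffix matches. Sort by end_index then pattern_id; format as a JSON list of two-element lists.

Build:
Trie nodes:
  0='ε' goto b→8 c→15 d→1 e→7
  1='d' goto b→21 d→12 e→2
  2='de' goto b→3
  3='deb' goto e→4
  4='debe' goto b→5
  5='debeb' goto c→6
  6='debebc' goto ·  ←P0
  7='e' goto ·  ←P1
  8='b' goto b→9
  9='bb' goto b→10
  10='bbb' goto b→11
  11='bbbb' goto ·  ←P2
  12='dd' goto d→13
  13='ddd' goto b→14
  14='dddb' goto ·  ←P3
  15='c' goto a→19 e→16
  16='ce' goto e→17
  17='cee' goto a→18
  18='ceea' goto ·  ←P4
  19='ca' goto a→20
  20='caa' goto ·  ←P5
  21='db' goto ·  ←P6

BFS fail/out derivation:
  n1('d'): parent n0 fail=0; on 'd' 0 → fail=0;  out ∅∪∅=∅
  n7('e'): parent n0 fail=0; on 'e' 0 → fail=0;  out {1}∪∅={1}
  n8('b'): parent n0 fail=0; on 'b' 0 → fail=0;  out ∅∪∅=∅
  n15('c'): parent n0 fail=0; on 'c' 0 → fail=0;  out ∅∪∅=∅
  n2('de'): parent n1 fail=0; on 'e' 0 → fail=7;  out ∅∪{1}={1}
  n9('bb'): parent n8 fail=0; on 'b' 0 → fail=8;  out ∅∪∅=∅
  n12('dd'): parent n1 fail=0; on 'd' 0 → fail=1;  out ∅∪∅=∅
  n16('ce'): parent n15 fail=0; on 'e' 0 → fail=7;  out ∅∪{1}={1}
  n19('ca'): parent n15 fail=0; on 'a' 0 → fail=0;  out ∅∪∅=∅
  n21('db'): parent n1 fail=0; on 'b' 0 → fail=8;  out {6}∪∅={6}
  n3('deb'): parent n2 fail=7; on 'b' 7→0 → fail=8;  out ∅∪∅=∅
  n10('bbb'): parent n9 fail=8; on 'b' 8 → fail=9;  out ∅∪∅=∅
  n13('ddd'): parent n12 fail=1; on 'd' 1 → fail=12;  out ∅∪∅=∅
  n17('cee'): parent n16 fail=7; on 'e' 7→0 → fail=7;  out ∅∪{1}={1}
  n20('caa'): parent n19 fail=0; on 'a' 0 → fail=0;  out {5}∪∅={5}
  n4('debe'): parent n3 fail=8; on 'e' 8→0 → fail=7;  out ∅∪{1}={1}
  n11('bbbb'): parent n10 fail=9; on 'b' 9 → fail=10;  out {2}∪∅={2}
  n14('dddb'): parent n13 fail=12; on 'b' 12→1 → fail=21;  out {3}∪{6}={3,6}
  n18('ceea'): parent n17 fail=7; on 'a' 7→0 → fail=0;  out {4}∪∅={4}
  n5('debeb'): parent n4 fail=7; on 'b' 7→0 → fail=8;  out ∅∪∅=∅
  n6('debebc'): parent n5 fail=8; on 'c' 8→0 → fail=15;  out {0}∪∅={0}

Scan:
i=0 'b': node 0→8
i=1 'b': node 8→9
i=2 'b': node 9→10
i=3 'b': node 10→11  emit P2@[0:3]
i=4 'd': node 11→1 (fail-walked)
i=5 'e': node 1→2  emit P1@[5:5]
i=6 'b': node 2→3
i=7 'e': node 3→4  emit P1@[7:7]
i=8 'b': node 4→5
i=9 'c': node 5→6  emit P0@[4:9]
i=10 'd': node 6→1 (fail-walked)
i=11 'd': node 1→12
i=12 'd': node 12→13
i=13 'b': node 13→14  emit P3@[10:13],P6@[12:13]
i=14 'c': node 14→15 (fail-walked)
i=15 'a': node 15→19
i=16 'a': node 19→20  emit P5@[14:16]
i=17 'd': node 20→1 (fail-walked)
i=18 'e': node 1→2  emit P1@[18:18]
i=19 'b': node 2→3
i=20 'e': node 3→4  emit P1@[20:20]
i=21 'b': node 4→5
i=22 'c': node 5→6  emit P0@[17:22]
i=23 'b': node 6→8 (fail-walked)
i=24 'b': node 8→9
i=25 'b': node 9→10
i=26 'b': node 10→11  emit P2@[23:26]
i=27 'b': node 11→11 (fail-walked)  emit P2@[24:27]
i=28 'd': node 11→1 (fail-walked)
i=29 'd': node 1→12
i=30 'd': node 12→13
i=31 'b': node 13→14  emit P3@[28:31],P6@[30:31]
i=32 'd': node 14→1 (fail-walked)
i=33 'e': node 1→2  emit P1@[33:33]
i=34 'a': node 2→0 (fail-walked)
i=35 'c': node 0→15
i=36 'a': node 15→19
i=37 'a': node 19→20  emit P5@[35:37]
i=38 'e': node 20→7 (fail-walked)  emit P1@[38:38]
i=39 'e': node 7→7 (fail-walked)  emit P1@[39:39]
i=40 'c': node 7→15 (fail-walked)
i=41 'a': node 15→19
i=42 'c': node 19→15 (fail-walked)
i=43 'e': node 15→16  emit P1@[43:43]
i=44 'e': node 16→17  emit P1@[44:44]
i=45 'a': node 17→18  emit P4@[42:45]
i=46 'd': node 18→1 (fail-walked)

All matches (sorted): [[3,2],[5,1],[7,1],[9,0],[13,3],[13,6],[16,5],[18,1],[20,1],[22,0],[26,2],[27,2],[31,3],[31,6],[33,1],[37,5],[38,1],[39,1],[43,1],[44,1],[45,4]]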